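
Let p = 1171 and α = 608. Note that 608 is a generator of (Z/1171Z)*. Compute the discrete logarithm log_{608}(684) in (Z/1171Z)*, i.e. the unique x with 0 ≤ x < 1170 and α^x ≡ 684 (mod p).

1112

Baby-step giant-step with m = ceil(sqrt(1170)) = 35.
Baby table (608^j mod 1171 for j=0..34):
  0:1  1:608  2:799  3:998  4:206  5:1122  6:654  7:663
  8:280  9:445  10:59  11:742  12:301  13:332  14:444  15:622
  16:1114  17:474  18:126  19:493  20:1139  21:451  22:194  23:852
  24:434  25:397  26:150  27:1033  28:408  29:983  30:454  31:847
  32:907  33:1086  34:1015
Giant step factor: 608^(-35) ≡ 781 (mod 1171).
Scan 684·781^i mod 1171 for i = 0, 1, …:
  i=0: 684   i=1: 228   i=2: 76   i=3: 806
  i=4: 659   i=5: 610   i=6: 984   i=7: 328
  i=8: 890   i=9: 687     …   i=30: 757
  i=31: 1033
Match at i=31, j=27: x = 31·35 + 27 = 1112.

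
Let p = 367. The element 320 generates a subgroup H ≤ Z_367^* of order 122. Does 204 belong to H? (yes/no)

yes

204 ∈ ⟨320⟩ iff 204^122 ≡ 1 (mod 367), since |⟨320⟩| = 122.
204^122 mod 367 = 1.
Since 1 = 1, 204 lies in the subgroup.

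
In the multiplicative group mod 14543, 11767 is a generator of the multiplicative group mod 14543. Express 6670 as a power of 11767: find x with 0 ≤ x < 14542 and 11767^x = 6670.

7968

Baby-step giant-step with m = ceil(sqrt(14542)) = 121.
Baby table (11767^j mod 14543 for j=0..120):
  0:1  1:11767  2:12929  3:1220  4:1799  5:8768  6:5014  7:13330
  8:7855  9:9020  10:3526  11:13806  12:9892  13:11535  14:2526  15:12093
  16:9619  17:13147  18:6858  19:13522  20:12954  21:4535  22:5078  23:10182
  24:6360  25:14385  26:2318  27:7781  28:10842  29:6618  30:10784  31:7653
  32:2595  33:9608  34:54  35:10069  36:102  37:7708  38:9888  39:8096
  40:8982  41:7213  42:2423  43:7161  44:1345  45:3831  46:10620  47:12084
  48:5517  49:13130  50:10421  51:11874  52:6757  53:3038  54:1452  55:12202
  56:12438  57:11737  58:8951  59:6011  60:8828  61:12970  62:3748  63:8340
  64:616  65:6058  66:9243  67:9827  68:2916  69:5635  70:5508  71:9028
  72:10404  73:894  74:5109  75:11384  76:14498  77:8576  78:14458  79:3272
  80:6303  81:12644  82:7058  83:10956  84:10100  85:1304  86:1303  87:4079
  88:5693  89:4473  90:2674  91:8449  92:3435  93:4648  94:11336  95:2316
  96:13333  97:14070  98:4178  99:7186  100:4660  101:7110  102:12034  103:13430
  104:6572  105:7593  106:9182  107:4647  108:14112  109:3930  110:12113  111:12271
  112:9953  113:2172  114:5873  115:13798  116:3014  117:9904  118:7309  119:12244
  120:12190
Giant step factor: 11767^(-121) ≡ 4162 (mod 14543).
Scan 6670·4162^i mod 14543 for i = 0, 1, …:
  i=0: 6670   i=1: 12496   i=2: 2584   i=3: 7331
  i=4: 408   i=5: 11108   i=6: 13842   i=7: 5581
  i=8: 2951   i=9: 7770     …   i=64: 9836
  i=65: 13430
Match at i=65, j=103: x = 65·121 + 103 = 7968.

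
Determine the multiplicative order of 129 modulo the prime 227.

113

The order of 129 must divide p − 1 = 226 = 2 · 113.
Divisors: 1, 2, 113, 226.
Check each in increasing order: 129^1 ≡ 129;  129^2 ≡ 70;  129^113 ≡ 1.
Smallest exponent giving 1 is 113.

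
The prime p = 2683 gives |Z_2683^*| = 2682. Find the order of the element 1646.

447

The order of 1646 must divide p − 1 = 2682 = 2 · 3^2 · 149.
Divisors: 1, 2, 3, 6, 9, 18, 149, 298, 447, 894, 1341, 2682.
Check each in increasing order: 1646^1 ≡ 1646;  1646^2 ≡ 2169;  1646^3 ≡ 1784;  1646^6 ≡ 618;  1646^9 ≡ 2482;  1646^18 ≡ 156;  1646^149 ≡ 636;  1646^298 ≡ 2046;  1646^447 ≡ 1.
Smallest exponent giving 1 is 447.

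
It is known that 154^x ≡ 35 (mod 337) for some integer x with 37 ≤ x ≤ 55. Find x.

Compute 154^37 mod 337 = 19, then multiply by 154 repeatedly:
  154^37=19  154^38=230  154^39=35
Found 35 at exponent 39.

39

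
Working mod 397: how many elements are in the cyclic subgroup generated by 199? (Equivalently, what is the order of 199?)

44

The order of 199 must divide p − 1 = 396 = 2^2 · 3^2 · 11.
Divisors: 1, 2, 3, 4, 6, 9, 11, 12, 18, 22, 33, 36, 44, 66, 99, 132, 198, 396.
Check each in increasing order: 199^1 ≡ 199;  199^2 ≡ 298;  199^3 ≡ 149;  199^4 ≡ 273;  199^6 ≡ 366;  199^9 ≡ 145;  199^11 ≡ 334;  199^12 ≡ 167;  199^18 ≡ 381;  199^22 ≡ 396;  199^33 ≡ 63;  199^36 ≡ 256;  199^44 ≡ 1.
Smallest exponent giving 1 is 44.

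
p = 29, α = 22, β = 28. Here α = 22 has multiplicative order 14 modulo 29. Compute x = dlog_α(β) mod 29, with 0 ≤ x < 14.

Successive powers of 22 modulo 29:
  22^0=1  22^1=22  22^2=20  22^3=5  22^4=23  22^5=13
  22^6=25  22^7=28
So 22^7 ≡ 28 (mod 29), giving x = 7.

7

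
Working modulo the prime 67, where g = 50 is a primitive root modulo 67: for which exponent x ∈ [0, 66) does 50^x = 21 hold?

2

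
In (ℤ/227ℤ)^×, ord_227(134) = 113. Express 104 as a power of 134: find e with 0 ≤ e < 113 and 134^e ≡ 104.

37

Baby-step giant-step with m = ceil(sqrt(113)) = 11.
Baby table (134^j mod 227 for j=0..10):
  0:1  1:134  2:23  3:131  4:75  5:62  6:136  7:64
  8:177  9:110  10:212
Giant step factor: 134^(-11) ≡ 172 (mod 227).
Scan 104·172^i mod 227 for i = 0, 1, …:
  i=0: 104   i=1: 182   i=2: 205   i=3: 75
Match at i=3, j=4: e = 3·11 + 4 = 37.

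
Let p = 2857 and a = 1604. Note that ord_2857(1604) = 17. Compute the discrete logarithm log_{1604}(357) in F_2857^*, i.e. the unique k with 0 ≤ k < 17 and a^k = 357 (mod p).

3

Successive powers of 1604 modulo 2857:
  1604^0=1  1604^1=1604  1604^2=1516  1604^3=357
So 1604^3 ≡ 357 (mod 2857), giving k = 3.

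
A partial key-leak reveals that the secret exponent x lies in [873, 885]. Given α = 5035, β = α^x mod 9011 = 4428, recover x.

Compute 5035^873 mod 9011 = 5919, then multiply by 5035 repeatedly:
  5035^873=5919  5035^874=2788  5035^875=7453  5035^876=4051  5035^877=4892
  5035^878=4157  5035^879=6953  5035^880=620  5035^881=3894  5035^882=7365
  5035^883=2510  5035^884=4428
Found 4428 at exponent 884.

884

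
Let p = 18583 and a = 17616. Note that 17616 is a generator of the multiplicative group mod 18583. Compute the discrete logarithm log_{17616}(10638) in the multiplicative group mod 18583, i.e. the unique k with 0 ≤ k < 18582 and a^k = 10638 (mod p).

Baby-step giant-step with m = ceil(sqrt(18582)) = 137.
Baby table (17616^j mod 18583 for j=0..136):
  0:1  1:17616  2:5939  3:17717  4:1187  5:4317  6:6636  7:12706
  8:15244  9:13954  10:16323  11:11209  12:13369  13:5945  14:11915  15:18238
  16:17704  17:13758  18:1442  19:17894  20:15858  21:14872  22:2018  23:18392
  24:17450  25:17797  26:16742  27:14862  28:11688  29:14751  30:7527  31:5927
  32:10738  33:4251  34:14709  35:10975  36:16651  37:9944  38:10146  39:642
  40:11008  41:3323  42:1518  43:151  44:2647  45:4805  46:17898  47:11990
  48:1462  49:17137  50:4557  51:16135  52:7175  53:11817  54:1506  55:11755
  56:5711  57:15197  58:3654  59:15935  60:14745  61:13329  62:7459  63:15934
  64:15712  65:7390  66:8325  67:14747  68:11395  69:754  70:14202  71:18086
  72:16024  73:3014  74:2993  75:4717  76:10079  77:9682  78:3338  79:5596
  80:14904  81:8240  82:4027  83:8321  84:32  85:6222  86:4218  87:9454
  88:818  89:8063  90:7939  91:16349  92:4650  93:536  94:2012  95:5611
  96:399  97:4410  98:9620  99:7543  100:9038  101:12847  102:8978  103:15118
  104:5715  105:11329  106:8827  107:12471  108:910  109:12014  110:15420  111:11009
  112:2356  113:7457  114:17868  115:3834  116:9122  117:5951  118:6113  119:16706
  120:12508  121:2297  122:8761  123:1961  124:17762  125:13421  126:11410  127:4832
  128:10372  129:5096  130:15246  131:12020  132:9618  133:9477  134:15743  135:14579
  136:6604
Giant step factor: 17616^(-137) ≡ 278 (mod 18583).
Scan 10638·278^i mod 18583 for i = 0, 1, …:
  i=0: 10638   i=1: 2667   i=2: 16689   i=3: 12375
  i=4: 2395   i=5: 15405   i=6: 8500   i=7: 2959
  i=8: 4950   i=9: 958     …   i=48: 1566
  i=49: 7939
Match at i=49, j=90: k = 49·137 + 90 = 6803.

6803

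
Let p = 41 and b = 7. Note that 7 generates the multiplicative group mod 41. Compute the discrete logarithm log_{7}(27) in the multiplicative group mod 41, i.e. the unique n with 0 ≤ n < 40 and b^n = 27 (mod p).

35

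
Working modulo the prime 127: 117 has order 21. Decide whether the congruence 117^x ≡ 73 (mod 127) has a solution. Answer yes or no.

yes

⟨117⟩ has order 21; its elements mod 127 are {1, 2, 4, 8, 16, 19, 25, 32, 38, 47, 50, 61, 64, 73, 76, 87, 94, 100, 107, 117, 122}.
73 is in this set.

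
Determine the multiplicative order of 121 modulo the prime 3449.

1724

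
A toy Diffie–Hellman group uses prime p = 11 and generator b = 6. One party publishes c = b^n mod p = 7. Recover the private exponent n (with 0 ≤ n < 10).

3

Successive powers of 6 modulo 11:
  6^0=1  6^1=6  6^2=3  6^3=7
So 6^3 ≡ 7 (mod 11), giving n = 3.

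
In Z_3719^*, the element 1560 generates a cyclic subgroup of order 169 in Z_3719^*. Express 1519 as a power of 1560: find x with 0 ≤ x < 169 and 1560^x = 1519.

162

Baby-step giant-step with m = ceil(sqrt(169)) = 13.
Baby table (1560^j mod 3719 for j=0..12):
  0:1  1:1560  2:1374  3:1296  4:2343  5:3022  6:2347  7:1824
  8:405  9:3289  10:2339  11:501  12:570
Giant step factor: 1560^(-13) ≡ 663 (mod 3719).
Scan 1519·663^i mod 3719 for i = 0, 1, …:
  i=0: 1519   i=1: 2967   i=2: 3489   i=3: 3708
  i=4: 145   i=5: 3160   i=6: 1283   i=7: 2697
  i=8: 2991   i=9: 806   i=10: 2561   i=11: 2079
  i=12: 2347
Match at i=12, j=6: x = 12·13 + 6 = 162.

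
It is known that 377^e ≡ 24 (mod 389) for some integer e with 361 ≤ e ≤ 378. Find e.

362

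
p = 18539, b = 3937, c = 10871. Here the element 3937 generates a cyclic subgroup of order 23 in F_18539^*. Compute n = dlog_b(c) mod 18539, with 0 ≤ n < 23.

6

Successive powers of 3937 modulo 18539:
  3937^0=1  3937^1=3937  3937^2=1365  3937^3=16234  3937^4=9325  3937^5=5305
  3937^6=10871
So 3937^6 ≡ 10871 (mod 18539), giving n = 6.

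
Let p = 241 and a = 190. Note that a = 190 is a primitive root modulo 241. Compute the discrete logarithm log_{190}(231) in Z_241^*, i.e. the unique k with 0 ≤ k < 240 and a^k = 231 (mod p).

176

Baby-step giant-step with m = ceil(sqrt(240)) = 16.
Baby table (190^j mod 241 for j=0..15):
  0:1  1:190  2:191  3:140  4:90  5:230  6:79  7:68
  8:147  9:215  10:121  11:95  12:216  13:70  14:45  15:115
Giant step factor: 190^(-16) ≡ 119 (mod 241).
Scan 231·119^i mod 241 for i = 0, 1, …:
  i=0: 231   i=1: 15   i=2: 98   i=3: 94
  i=4: 100   i=5: 91   i=6: 225   i=7: 24
  i=8: 205   i=9: 54   i=10: 160   i=11: 1
Match at i=11, j=0: k = 11·16 + 0 = 176.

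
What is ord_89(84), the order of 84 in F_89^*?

44

The order of 84 must divide p − 1 = 88 = 2^3 · 11.
Divisors: 1, 2, 4, 8, 11, 22, 44, 88.
Check each in increasing order: 84^1 ≡ 84;  84^2 ≡ 25;  84^4 ≡ 2;  84^8 ≡ 4;  84^11 ≡ 34;  84^22 ≡ 88;  84^44 ≡ 1.
Smallest exponent giving 1 is 44.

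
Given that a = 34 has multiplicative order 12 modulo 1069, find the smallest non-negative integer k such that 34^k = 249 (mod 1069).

9

Successive powers of 34 modulo 1069:
  34^0=1  34^1=34  34^2=87  34^3=820  34^4=86  34^5=786
  34^6=1068  34^7=1035  34^8=982  34^9=249
So 34^9 ≡ 249 (mod 1069), giving k = 9.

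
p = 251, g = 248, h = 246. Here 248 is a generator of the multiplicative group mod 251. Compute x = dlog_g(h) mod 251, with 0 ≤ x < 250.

55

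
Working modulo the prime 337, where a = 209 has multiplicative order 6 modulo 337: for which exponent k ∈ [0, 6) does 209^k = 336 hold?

3

Successive powers of 209 modulo 337:
  209^0=1  209^1=209  209^2=208  209^3=336
So 209^3 ≡ 336 (mod 337), giving k = 3.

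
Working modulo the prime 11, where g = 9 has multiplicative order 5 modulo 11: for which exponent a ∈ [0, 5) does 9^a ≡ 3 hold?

Successive powers of 9 modulo 11:
  9^0=1  9^1=9  9^2=4  9^3=3
So 9^3 ≡ 3 (mod 11), giving a = 3.

3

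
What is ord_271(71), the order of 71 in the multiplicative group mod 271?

270

The order of 71 must divide p − 1 = 270 = 2 · 3^3 · 5.
Divisors: 1, 2, 3, 5, 6, 9, 10, 15, 18, 27, 30, 45, 54, 90, 135, 270.
Check each in increasing order: 71^1 ≡ 71;  71^2 ≡ 163;  71^3 ≡ 191;  71^5 ≡ 239;  71^6 ≡ 167;  71^9 ≡ 190;  71^10 ≡ 211;  71^15 ≡ 23;  71^18 ≡ 57;  71^27 ≡ 261;  71^30 ≡ 258;  71^45 ≡ 243;  71^54 ≡ 100;  71^90 ≡ 242;  71^135 ≡ 270;  71^270 ≡ 1.
Smallest exponent giving 1 is 270.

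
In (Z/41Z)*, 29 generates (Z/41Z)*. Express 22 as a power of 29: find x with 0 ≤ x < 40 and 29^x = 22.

27

Successive powers of 29 modulo 41:
  29^0=1  29^1=29  29^2=21  29^3=35  29^4=31  29^5=38
  29^6=36  29^7=19  29^8=18  29^9=30  29^10=9  29^11=15
  29^12=25  29^13=28  29^14=33  29^15=14  29^16=37  29^17=7
  29^18=39  29^19=24  29^20=40  29^21=12  29^22=20  29^23=6
  29^24=10  29^25=3  29^26=5  29^27=22
So 29^27 ≡ 22 (mod 41), giving x = 27.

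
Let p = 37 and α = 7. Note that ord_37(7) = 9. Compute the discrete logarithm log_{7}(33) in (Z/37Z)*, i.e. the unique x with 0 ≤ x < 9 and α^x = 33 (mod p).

4

Successive powers of 7 modulo 37:
  7^0=1  7^1=7  7^2=12  7^3=10  7^4=33
So 7^4 ≡ 33 (mod 37), giving x = 4.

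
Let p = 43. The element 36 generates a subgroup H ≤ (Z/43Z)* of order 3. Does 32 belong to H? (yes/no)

⟨36⟩ has order 3; its elements mod 43 are {1, 6, 36}.
32 is not in this set.

no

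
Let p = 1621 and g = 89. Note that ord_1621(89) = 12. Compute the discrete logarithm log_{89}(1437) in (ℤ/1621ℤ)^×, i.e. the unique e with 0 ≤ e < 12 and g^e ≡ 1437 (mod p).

2

Successive powers of 89 modulo 1621:
  89^0=1  89^1=89  89^2=1437
So 89^2 ≡ 1437 (mod 1621), giving e = 2.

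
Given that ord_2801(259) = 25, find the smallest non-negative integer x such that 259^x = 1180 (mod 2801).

Successive powers of 259 modulo 2801:
  259^0=1  259^1=259  259^2=2658  259^3=2177  259^4=842  259^5=2401
  259^6=37  259^7=1180
So 259^7 ≡ 1180 (mod 2801), giving x = 7.

7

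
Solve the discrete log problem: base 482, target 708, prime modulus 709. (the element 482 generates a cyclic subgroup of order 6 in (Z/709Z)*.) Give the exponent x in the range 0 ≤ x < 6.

Successive powers of 482 modulo 709:
  482^0=1  482^1=482  482^2=481  482^3=708
So 482^3 ≡ 708 (mod 709), giving x = 3.

3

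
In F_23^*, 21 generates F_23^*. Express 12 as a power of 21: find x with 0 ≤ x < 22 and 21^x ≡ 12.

Successive powers of 21 modulo 23:
  21^0=1  21^1=21  21^2=4  21^3=15  21^4=16  21^5=14
  21^6=18  21^7=10  21^8=3  21^9=17  21^10=12
So 21^10 ≡ 12 (mod 23), giving x = 10.

10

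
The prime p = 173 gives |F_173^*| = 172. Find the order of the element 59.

172

The order of 59 must divide p − 1 = 172 = 2^2 · 43.
Divisors: 1, 2, 4, 43, 86, 172.
Check each in increasing order: 59^1 ≡ 59;  59^2 ≡ 21;  59^4 ≡ 95;  59^43 ≡ 93;  59^86 ≡ 172;  59^172 ≡ 1.
Smallest exponent giving 1 is 172.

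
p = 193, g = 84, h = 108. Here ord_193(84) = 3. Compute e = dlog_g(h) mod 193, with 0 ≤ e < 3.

2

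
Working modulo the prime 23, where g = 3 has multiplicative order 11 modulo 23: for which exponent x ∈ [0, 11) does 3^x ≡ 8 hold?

Successive powers of 3 modulo 23:
  3^0=1  3^1=3  3^2=9  3^3=4  3^4=12  3^5=13
  3^6=16  3^7=2  3^8=6  3^9=18  3^10=8
So 3^10 ≡ 8 (mod 23), giving x = 10.

10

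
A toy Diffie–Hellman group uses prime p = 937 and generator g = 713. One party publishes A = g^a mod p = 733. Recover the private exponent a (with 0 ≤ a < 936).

926

Baby-step giant-step with m = ceil(sqrt(936)) = 31.
Baby table (713^j mod 937 for j=0..30):
  0:1  1:713  2:515  3:828  4:54  5:85  6:637  7:673
  8:105  9:842  10:666  11:736  12:48  13:492  14:358  15:390
  16:718  17:332  18:592  19:446  20:355  21:125  22:110  23:659
  24:430  25:191  26:318  27:917  28:732  29:7  30:306
Giant step factor: 713^(-31) ≡ 688 (mod 937).
Scan 733·688^i mod 937 for i = 0, 1, …:
  i=0: 733   i=1: 198   i=2: 359   i=3: 561
  i=4: 861   i=5: 184   i=6: 97   i=7: 209
  i=8: 431   i=9: 436     …   i=28: 49
  i=29: 917
Match at i=29, j=27: a = 29·31 + 27 = 926.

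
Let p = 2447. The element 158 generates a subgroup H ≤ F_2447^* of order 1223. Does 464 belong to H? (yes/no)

464 ∈ ⟨158⟩ iff 464^1223 ≡ 1 (mod 2447), since |⟨158⟩| = 1223.
464^1223 mod 2447 = 2446.
Since 2446 ≠ 1, 464 does not lie in the subgroup.

no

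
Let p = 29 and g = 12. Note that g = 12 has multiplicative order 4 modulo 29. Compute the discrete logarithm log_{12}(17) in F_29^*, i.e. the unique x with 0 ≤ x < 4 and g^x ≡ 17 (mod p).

Successive powers of 12 modulo 29:
  12^0=1  12^1=12  12^2=28  12^3=17
So 12^3 ≡ 17 (mod 29), giving x = 3.

3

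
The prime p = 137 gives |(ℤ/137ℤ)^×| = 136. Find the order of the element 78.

34

The order of 78 must divide p − 1 = 136 = 2^3 · 17.
Divisors: 1, 2, 4, 8, 17, 34, 68, 136.
Check each in increasing order: 78^1 ≡ 78;  78^2 ≡ 56;  78^4 ≡ 122;  78^8 ≡ 88;  78^17 ≡ 136;  78^34 ≡ 1.
Smallest exponent giving 1 is 34.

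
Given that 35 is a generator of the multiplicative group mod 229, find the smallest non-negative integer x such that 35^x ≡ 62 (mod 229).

206

Baby-step giant-step with m = ceil(sqrt(228)) = 16.
Baby table (35^j mod 229 for j=0..15):
  0:1  1:35  2:80  3:52  4:217  5:38  6:185  7:63
  8:144  9:2  10:70  11:160  12:104  13:205  14:76  15:141
Giant step factor: 35^(-16) ≡ 20 (mod 229).
Scan 62·20^i mod 229 for i = 0, 1, …:
  i=0: 62   i=1: 95   i=2: 68   i=3: 215
  i=4: 178   i=5: 125   i=6: 210   i=7: 78
  i=8: 186   i=9: 56   i=10: 204   i=11: 187
  i=12: 76
Match at i=12, j=14: x = 12·16 + 14 = 206.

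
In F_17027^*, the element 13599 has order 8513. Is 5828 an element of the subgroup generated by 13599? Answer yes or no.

5828 ∈ ⟨13599⟩ iff 5828^8513 ≡ 1 (mod 17027), since |⟨13599⟩| = 8513.
5828^8513 mod 17027 = 17026.
Since 17026 ≠ 1, 5828 does not lie in the subgroup.

no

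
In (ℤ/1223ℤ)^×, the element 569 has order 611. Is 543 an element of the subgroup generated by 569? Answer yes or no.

yes

543 ∈ ⟨569⟩ iff 543^611 ≡ 1 (mod 1223), since |⟨569⟩| = 611.
543^611 mod 1223 = 1.
Since 1 = 1, 543 lies in the subgroup.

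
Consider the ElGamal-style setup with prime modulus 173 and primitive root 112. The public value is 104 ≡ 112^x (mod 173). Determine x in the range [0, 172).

83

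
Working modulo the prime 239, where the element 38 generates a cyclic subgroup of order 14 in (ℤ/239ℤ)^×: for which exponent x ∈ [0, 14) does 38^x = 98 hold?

Successive powers of 38 modulo 239:
  38^0=1  38^1=38  38^2=10  38^3=141  38^4=100  38^5=215
  38^6=44  38^7=238  38^8=201  38^9=229  38^10=98
So 38^10 ≡ 98 (mod 239), giving x = 10.

10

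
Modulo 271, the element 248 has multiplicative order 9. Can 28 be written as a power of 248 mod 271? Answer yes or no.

28 ∈ ⟨248⟩ iff 28^9 ≡ 1 (mod 271), since |⟨248⟩| = 9.
28^9 mod 271 = 1.
Since 1 = 1, 28 lies in the subgroup.

yes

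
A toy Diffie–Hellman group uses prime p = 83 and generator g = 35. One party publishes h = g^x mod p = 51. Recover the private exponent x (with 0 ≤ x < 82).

6

Successive powers of 35 modulo 83:
  35^0=1  35^1=35  35^2=63  35^3=47  35^4=68  35^5=56
  35^6=51
So 35^6 ≡ 51 (mod 83), giving x = 6.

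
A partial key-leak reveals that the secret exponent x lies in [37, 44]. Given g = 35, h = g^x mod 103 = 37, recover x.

Compute 35^37 mod 103 = 6, then multiply by 35 repeatedly:
  35^37=6  35^38=4  35^39=37
Found 37 at exponent 39.

39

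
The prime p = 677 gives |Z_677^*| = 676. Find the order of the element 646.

The order of 646 must divide p − 1 = 676 = 2^2 · 13^2.
Divisors: 1, 2, 4, 13, 26, 52, 169, 338, 676.
Check each in increasing order: 646^1 ≡ 646;  646^2 ≡ 284;  646^4 ≡ 93;  646^13 ≡ 197;  646^26 ≡ 220;  646^52 ≡ 333;  646^169 ≡ 651;  646^338 ≡ 676;  646^676 ≡ 1.
Smallest exponent giving 1 is 676.

676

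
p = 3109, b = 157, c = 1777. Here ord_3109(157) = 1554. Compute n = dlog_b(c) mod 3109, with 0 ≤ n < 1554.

1419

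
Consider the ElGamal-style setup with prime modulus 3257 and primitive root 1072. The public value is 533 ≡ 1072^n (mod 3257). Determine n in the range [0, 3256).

Baby-step giant-step with m = ceil(sqrt(3256)) = 58.
Baby table (1072^j mod 3257 for j=0..57):
  0:1  1:1072  2:2720  3:825  4:1753  5:3184  6:3169  7:117
  8:1658  9:2311  10:2072  11:3167  12:1230  13:2732  14:661  15:1823
  16:56  17:1406  18:2498  19:602  20:458  21:2426  22:1586  23:38
  24:1652  25:2393  26:2037  27:1474  28:483  29:3170  30:1189  31:1121
  32:3136  33:568  34:3094  35:1142  36:2849  37:2319  38:877  39:2128
  40:1316  41:471  42:77  43:1119  44:992  45:1642  46:1444  47:893
  48:2995  49:2495  50:643  51:2069  52:3208  53:2841  54:257  55:1916
  56:2042  57:320
Giant step factor: 1072^(-58) ≡ 531 (mod 3257).
Scan 533·531^i mod 3257 for i = 0, 1, …:
  i=0: 533   i=1: 2921   i=2: 719   i=3: 720
  i=4: 1251   i=5: 3110   i=6: 111   i=7: 315
  i=8: 1158   i=9: 2582     …   i=16: 756
  i=17: 825
Match at i=17, j=3: n = 17·58 + 3 = 989.

989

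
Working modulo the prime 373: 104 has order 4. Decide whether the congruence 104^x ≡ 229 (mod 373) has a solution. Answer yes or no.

229 ∈ ⟨104⟩ iff 229^4 ≡ 1 (mod 373), since |⟨104⟩| = 4.
229^4 mod 373 = 351.
Since 351 ≠ 1, 229 does not lie in the subgroup.

no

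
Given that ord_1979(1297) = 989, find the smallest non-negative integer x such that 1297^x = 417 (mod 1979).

Baby-step giant-step with m = ceil(sqrt(989)) = 32.
Baby table (1297^j mod 1979 for j=0..31):
  0:1  1:1297  2:59  3:1321  4:1502  5:758  6:1542  7:1184
  8:1923  9:591  10:654  11:1226  12:985  13:1090  14:724  15:982
  16:1157  17:547  18:977  19:609  20:252  21:309  22:1015  23:420
  24:515  25:1032  26:700  27:1518  28:1720  29:507  30:551  31:228
Giant step factor: 1297^(-32) ≡ 1349 (mod 1979).
Scan 417·1349^i mod 1979 for i = 0, 1, …:
  i=0: 417   i=1: 497   i=2: 1551   i=3: 496
  i=4: 202   i=5: 1375   i=6: 552   i=7: 544
  i=8: 1626   i=9: 742     …   i=27: 589
  i=28: 982
Match at i=28, j=15: x = 28·32 + 15 = 911.

911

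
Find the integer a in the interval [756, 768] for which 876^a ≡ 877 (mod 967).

Compute 876^756 mod 967 = 332, then multiply by 876 repeatedly:
  876^756=332  876^757=732  876^758=111  876^759=536  876^760=541
  876^761=86  876^762=877
Found 877 at exponent 762.

762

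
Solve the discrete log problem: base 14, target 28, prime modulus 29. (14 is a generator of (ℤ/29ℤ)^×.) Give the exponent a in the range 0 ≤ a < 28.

14

Successive powers of 14 modulo 29:
  14^0=1  14^1=14  14^2=22  14^3=18  14^4=20  14^5=19
  14^6=5  14^7=12  14^8=23  14^9=3  14^10=13  14^11=8
  14^12=25  14^13=2  14^14=28
So 14^14 ≡ 28 (mod 29), giving a = 14.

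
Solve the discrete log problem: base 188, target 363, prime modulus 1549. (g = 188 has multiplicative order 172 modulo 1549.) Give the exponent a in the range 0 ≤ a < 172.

42

Baby-step giant-step with m = ceil(sqrt(172)) = 14.
Baby table (188^j mod 1549 for j=0..13):
  0:1  1:188  2:1266  3:1011  4:1090  5:452  6:1330  7:651
  8:17  9:98  10:1385  11:148  12:1491  13:1488
Giant step factor: 188^(-14) ≡ 803 (mod 1549).
Scan 363·803^i mod 1549 for i = 0, 1, …:
  i=0: 363   i=1: 277   i=2: 924   i=3: 1
Match at i=3, j=0: a = 3·14 + 0 = 42.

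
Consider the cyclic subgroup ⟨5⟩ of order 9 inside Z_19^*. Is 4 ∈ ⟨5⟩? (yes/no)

4 ∈ ⟨5⟩ iff 4^9 ≡ 1 (mod 19), since |⟨5⟩| = 9.
4^9 mod 19 = 1.
Since 1 = 1, 4 lies in the subgroup.

yes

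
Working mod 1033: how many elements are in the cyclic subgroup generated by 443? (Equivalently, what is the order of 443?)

The order of 443 must divide p − 1 = 1032 = 2^3 · 3 · 43.
Divisors: 1, 2, 3, 4, 6, 8, 12, 24, 43, 86, 129, 172, 258, 344, 516, 1032.
Check each in increasing order: 443^1 ≡ 443;  443^2 ≡ 1012;  443^3 ≡ 1027;  443^4 ≡ 441;  443^6 ≡ 36;  443^8 ≡ 277;  443^12 ≡ 263;  443^24 ≡ 991;  443^43 ≡ 14;  443^86 ≡ 196;  443^129 ≡ 678;  443^172 ≡ 195;  443^258 ≡ 1032;  443^344 ≡ 837;  443^516 ≡ 1.
Smallest exponent giving 1 is 516.

516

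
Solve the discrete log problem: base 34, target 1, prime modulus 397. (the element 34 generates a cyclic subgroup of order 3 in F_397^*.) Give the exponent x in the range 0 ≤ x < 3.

0

Successive powers of 34 modulo 397:
  34^0=1
So 34^0 ≡ 1 (mod 397), giving x = 0.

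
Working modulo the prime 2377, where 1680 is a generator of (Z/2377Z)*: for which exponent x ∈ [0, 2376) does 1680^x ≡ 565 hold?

Baby-step giant-step with m = ceil(sqrt(2376)) = 49.
Baby table (1680^j mod 2377 for j=0..48):
  0:1  1:1680  2:901  3:1908  4:1244  5:537  6:1277  7:1306
  8:109  9:91  10:752  11:1173  12:107  13:1485  14:1327  15:2111
  16:2373  17:411  18:1150  19:1876  20:2155  21:229  22:2023  23:1907
  24:1941  25:2013  26:1746  27:62  28:1949  29:1191  30:1823  31:1064
  32:16  33:733  34:154  35:2004  36:888  37:1461  38:1416  39:1880
  40:1744  41:1456  42:147  43:2129  44:1712  45:2367  46:2216  47:498
  48:2313
Giant step factor: 1680^(-49) ≡ 1726 (mod 2377).
Scan 565·1726^i mod 2377 for i = 0, 1, …:
  i=0: 565   i=1: 620   i=2: 470   i=3: 663
  i=4: 1001   i=5: 2024   i=6: 1611   i=7: 1873
  i=8: 78   i=9: 1516     …   i=25: 216
  i=26: 2004
Match at i=26, j=35: x = 26·49 + 35 = 1309.

1309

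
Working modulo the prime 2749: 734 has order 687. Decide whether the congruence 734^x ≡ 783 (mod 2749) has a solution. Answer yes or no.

yes

783 ∈ ⟨734⟩ iff 783^687 ≡ 1 (mod 2749), since |⟨734⟩| = 687.
783^687 mod 2749 = 1.
Since 1 = 1, 783 lies in the subgroup.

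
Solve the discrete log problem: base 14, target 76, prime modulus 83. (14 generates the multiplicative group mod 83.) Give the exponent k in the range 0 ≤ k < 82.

Baby-step giant-step with m = ceil(sqrt(82)) = 10.
Baby table (14^j mod 83 for j=0..9):
  0:1  1:14  2:30  3:5  4:70  5:67  6:25  7:18
  8:3  9:42
Giant step factor: 14^(-10) ≡ 12 (mod 83).
Scan 76·12^i mod 83 for i = 0, 1, …:
  i=0: 76   i=1: 82   i=2: 71   i=3: 22
  i=4: 15   i=5: 14
Match at i=5, j=1: k = 5·10 + 1 = 51.

51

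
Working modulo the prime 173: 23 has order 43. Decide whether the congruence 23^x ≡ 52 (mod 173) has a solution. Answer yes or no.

52 ∈ ⟨23⟩ iff 52^43 ≡ 1 (mod 173), since |⟨23⟩| = 43.
52^43 mod 173 = 1.
Since 1 = 1, 52 lies in the subgroup.

yes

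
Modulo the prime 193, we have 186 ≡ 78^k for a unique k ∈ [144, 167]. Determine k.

152

Compute 78^144 mod 193 = 112, then multiply by 78 repeatedly:
  78^144=112  78^145=51  78^146=118  78^147=133  78^148=145
  78^149=116  78^150=170  78^151=136  78^152=186
Found 186 at exponent 152.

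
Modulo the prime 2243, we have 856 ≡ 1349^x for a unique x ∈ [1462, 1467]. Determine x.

1465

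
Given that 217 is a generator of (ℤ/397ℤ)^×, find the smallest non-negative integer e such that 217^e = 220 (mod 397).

363

Baby-step giant-step with m = ceil(sqrt(396)) = 20.
Baby table (217^j mod 397 for j=0..19):
  0:1  1:217  2:243  3:327  4:293  5:61  6:136  7:134
  8:97  9:8  10:148  11:356  12:234  13:359  14:91  15:294
  16:278  17:379  18:64  19:390
Giant step factor: 217^(-20) ≡ 374 (mod 397).
Scan 220·374^i mod 397 for i = 0, 1, …:
  i=0: 220   i=1: 101   i=2: 59   i=3: 231
  i=4: 245   i=5: 320   i=6: 183   i=7: 158
  i=8: 336   i=9: 212     …   i=17: 331
  i=18: 327
Match at i=18, j=3: e = 18·20 + 3 = 363.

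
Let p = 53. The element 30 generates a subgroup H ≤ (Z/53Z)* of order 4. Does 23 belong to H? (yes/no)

23 ∈ ⟨30⟩ iff 23^4 ≡ 1 (mod 53), since |⟨30⟩| = 4.
23^4 mod 53 = 1.
Since 1 = 1, 23 lies in the subgroup.

yes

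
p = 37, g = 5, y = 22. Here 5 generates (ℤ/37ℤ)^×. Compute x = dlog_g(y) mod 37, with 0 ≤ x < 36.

Successive powers of 5 modulo 37:
  5^0=1  5^1=5  5^2=25  5^3=14  5^4=33  5^5=17
  5^6=11  5^7=18  5^8=16  5^9=6  5^10=30  5^11=2
  5^12=10  5^13=13  5^14=28  5^15=29  5^16=34  5^17=22
So 5^17 ≡ 22 (mod 37), giving x = 17.

17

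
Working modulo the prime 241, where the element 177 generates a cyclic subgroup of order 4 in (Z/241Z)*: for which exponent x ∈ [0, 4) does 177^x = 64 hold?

3

Successive powers of 177 modulo 241:
  177^0=1  177^1=177  177^2=240  177^3=64
So 177^3 ≡ 64 (mod 241), giving x = 3.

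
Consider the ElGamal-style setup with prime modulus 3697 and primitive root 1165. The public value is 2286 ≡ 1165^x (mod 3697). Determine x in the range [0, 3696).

751

Baby-step giant-step with m = ceil(sqrt(3696)) = 61.
Baby table (1165^j mod 3697 for j=0..60):
  0:1  1:1165  2:426  3:892  4:323  5:2898  6:809  7:3447
  8:813  9:713  10:2517  11:584  12:112  13:1085  14:3348  15:85
  16:2903  17:2937  18:1880  19:1576  20:2328  21:2219  22:932  23:2559
  24:1453  25:3216  26:1579  27:2126  28:3497  29:3608  30:3528  31:2753
  32:1946  33:829  34:868  35:1939  36:68  37:1583  38:3089  39:1504
  40:3479  41:1123  42:3254  43:1485  44:3526  45:423  46:1094  47:2742
  48:222  49:3537  50:2147  51:2083  52:1463  53:78  54:2142  55:3652
  56:3030  57:3012  58:527  59:253  60:2682
Giant step factor: 1165^(-61) ≡ 2565 (mod 3697).
Scan 2286·2565^i mod 3697 for i = 0, 1, …:
  i=0: 2286   i=1: 148   i=2: 2526   i=3: 2046
  i=4: 1947   i=5: 3105   i=6: 987   i=7: 2907
  i=8: 3303   i=9: 2368   i=10: 3446   i=11: 3160
  i=12: 1576
Match at i=12, j=19: x = 12·61 + 19 = 751.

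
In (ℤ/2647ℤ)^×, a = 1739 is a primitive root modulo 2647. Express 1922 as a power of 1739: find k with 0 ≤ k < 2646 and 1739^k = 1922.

1240

Baby-step giant-step with m = ceil(sqrt(2646)) = 52.
Baby table (1739^j mod 2647 for j=0..51):
  0:1  1:1739  2:1247  3:640  4:1220  5:1333  6:1962  7:2582
  8:786  9:1002  10:752  11:110  12:706  13:2173  14:1578  15:1850
  16:1045  17:1413  18:791  19:1756  20:1693  21:663  22:1512  23:897
  24:800  25:1525  26:2328  27:1129  28:1904  29:2306  30:2576  31:940
  32:1461  33:2206  34:731  35:649  36:989  37:1968  38:2428  39:327
  40:2195  41:131  42:167  43:1890  44:1783  45:1000  46:2568  47:263
  48:2073  49:2380  50:1559  51:573
Giant step factor: 1739^(-52) ≡ 1221 (mod 2647).
Scan 1922·1221^i mod 2647 for i = 0, 1, …:
  i=0: 1922   i=1: 1520   i=2: 373   i=3: 149
  i=4: 1933   i=5: 1716   i=6: 1459   i=7: 8
  i=8: 1827   i=9: 1993     …   i=22: 1248
  i=23: 1783
Match at i=23, j=44: k = 23·52 + 44 = 1240.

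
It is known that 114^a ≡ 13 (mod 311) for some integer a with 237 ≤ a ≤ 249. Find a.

240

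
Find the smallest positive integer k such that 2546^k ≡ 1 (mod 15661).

3915

The order of 2546 must divide p − 1 = 15660 = 2^2 · 3^3 · 5 · 29.
Divisors: 1, 2, 3, 4, 5, 6, 9, 10, 12, 15, 18, 20, 27, 29, 30, 36, 45, 54, 58, 60, 87, 90, 108, 116, 135, 145, 174, 180, 261, 270, 290, 348, 435, 522, 540, 580, 783, 870, 1044, 1305, 1566, 1740, 2610, 3132, 3915, 5220, 7830, 15660.
Check each in increasing order: 2546^1 ≡ 2546;  2546^2 ≡ 14123;  2546^3 ≡ 15163;  2546^4 ≡ 633;  2546^5 ≡ 14196;  2546^6 ≡ 13089;  2546^9 ≡ 12315;  2546^10 ≡ 668;  2546^12 ≡ 6242;  2546^15 ≡ 8023;  2546^18 ≡ 13762;  2546^20 ≡ 7716;  2546^27 ≡ 11349;  2546^29 ≡ 7253;  2546^30 ≡ 1819;  2546^36 ≡ 4171;  2546^45 ≡ 13446;  2546^54 ≡ 3737;  2546^58 ≡ 710;  2546^60 ≡ 4290;  2546^87 ≡ 12822;  2546^90 ≡ 4332;  2546^108 ≡ 11218;  2546^116 ≡ 2948;  2546^135 ≡ 4813;  2546^145 ≡ 4579;  2546^174 ≡ 10167;  2546^180 ≡ 4346;  2546^261 ≡ 14771;  2546^270 ≡ 2350;  2546^290 ≡ 12823;  2546^348 ≡ 5289;  2546^435 ≡ 3428;  2546^522 ≡ 9050;  2546^540 ≡ 9828;  2546^580 ≡ 4490;  2546^783 ≡ 10915;  2546^870 ≡ 5434;  2546^1044 ≡ 11131;  2546^1305 ≡ 6823;  2546^1566 ≡ 3998;  2546^1740 ≡ 7371;  2546^2610 ≡ 8837;  2546^3132 ≡ 9784;  2546^3915 ≡ 1.
Smallest exponent giving 1 is 3915.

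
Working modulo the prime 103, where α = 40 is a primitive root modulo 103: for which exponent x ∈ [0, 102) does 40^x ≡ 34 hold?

30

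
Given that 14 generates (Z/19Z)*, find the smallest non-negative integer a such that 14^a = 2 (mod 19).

Successive powers of 14 modulo 19:
  14^0=1  14^1=14  14^2=6  14^3=8  14^4=17  14^5=10
  14^6=7  14^7=3  14^8=4  14^9=18  14^10=5  14^11=13
  14^12=11  14^13=2
So 14^13 ≡ 2 (mod 19), giving a = 13.

13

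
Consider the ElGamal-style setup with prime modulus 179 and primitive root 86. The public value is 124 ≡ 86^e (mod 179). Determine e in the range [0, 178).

170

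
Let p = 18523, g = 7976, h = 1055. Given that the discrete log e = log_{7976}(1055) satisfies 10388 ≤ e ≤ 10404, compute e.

Compute 7976^10388 mod 18523 = 4113, then multiply by 7976 repeatedly:
  7976^10388=4113  7976^10389=1055
Found 1055 at exponent 10389.

10389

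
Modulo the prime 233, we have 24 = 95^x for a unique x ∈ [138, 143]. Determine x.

141

Compute 95^138 mod 233 = 100, then multiply by 95 repeatedly:
  95^138=100  95^139=180  95^140=91  95^141=24
Found 24 at exponent 141.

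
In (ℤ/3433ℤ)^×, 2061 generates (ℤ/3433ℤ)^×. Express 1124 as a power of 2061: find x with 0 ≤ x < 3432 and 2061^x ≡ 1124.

1487

Baby-step giant-step with m = ceil(sqrt(3432)) = 59.
Baby table (2061^j mod 3433 for j=0..58):
  0:1  1:2061  2:1100  3:1320  4:1584  5:3274  6:1869  7:183
  8:2966  9:2186  10:1250  11:1500  12:1800  13:2160  14:2592  15:364
  16:1810  17:2172  18:3293  19:3265  20:485  21:582  22:1385  23:1662
  24:2681  25:1844  26:153  27:2930  28:83  29:2846  30:2042  31:3137
  32:1018  33:535  34:642  35:1457  36:2435  37:2922  38:760  39:912
  40:1781  41:764  42:2290  43:2748  44:2611  45:1760  46:2112  47:3221
  48:2492  49:244  50:1666  51:626  52:2811  53:2000  54:2400  55:2880
  56:23  57:2774  58:1269
Giant step factor: 2061^(-59) ≡ 179 (mod 3433).
Scan 1124·179^i mod 3433 for i = 0, 1, …:
  i=0: 1124   i=1: 2082   i=2: 1914   i=3: 2739
  i=4: 2795   i=5: 2520   i=6: 1357   i=7: 2593
  i=8: 692   i=9: 280     …   i=24: 1506
  i=25: 1800
Match at i=25, j=12: x = 25·59 + 12 = 1487.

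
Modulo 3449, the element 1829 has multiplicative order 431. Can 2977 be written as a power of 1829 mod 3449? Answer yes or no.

2977 ∈ ⟨1829⟩ iff 2977^431 ≡ 1 (mod 3449), since |⟨1829⟩| = 431.
2977^431 mod 3449 = 1.
Since 1 = 1, 2977 lies in the subgroup.

yes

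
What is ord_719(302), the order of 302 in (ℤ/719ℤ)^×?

359

The order of 302 must divide p − 1 = 718 = 2 · 359.
Divisors: 1, 2, 359, 718.
Check each in increasing order: 302^1 ≡ 302;  302^2 ≡ 610;  302^359 ≡ 1.
Smallest exponent giving 1 is 359.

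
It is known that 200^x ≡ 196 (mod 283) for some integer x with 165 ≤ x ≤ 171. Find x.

166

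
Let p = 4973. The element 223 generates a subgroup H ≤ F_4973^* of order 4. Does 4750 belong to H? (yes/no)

yes

⟨223⟩ has order 4; its elements mod 4973 are {1, 223, 4750, 4972}.
4750 is in this set.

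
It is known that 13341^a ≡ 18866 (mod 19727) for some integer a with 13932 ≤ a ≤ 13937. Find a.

Compute 13341^13932 mod 19727 = 8502, then multiply by 13341 repeatedly:
  13341^13932=8502  13341^13933=14659  13341^13934=11968  13341^13935=14477  13341^13936=10327
  13341^13937=18866
Found 18866 at exponent 13937.

13937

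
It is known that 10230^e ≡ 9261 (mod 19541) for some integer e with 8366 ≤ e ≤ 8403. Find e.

8391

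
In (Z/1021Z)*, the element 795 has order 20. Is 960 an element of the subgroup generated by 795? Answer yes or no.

no

⟨795⟩ has order 20; its elements mod 1021 are {1, 26, 219, 226, 250, 345, 374, 384, 432, 486, 535, 589, 637, 647, 676, 771, 795, 802, 995, 1020}.
960 is not in this set.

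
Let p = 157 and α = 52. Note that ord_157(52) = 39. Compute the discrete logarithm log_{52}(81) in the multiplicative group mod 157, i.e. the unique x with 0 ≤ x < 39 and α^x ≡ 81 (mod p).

Successive powers of 52 modulo 157:
  52^0=1  52^1=52  52^2=35  52^3=93  52^4=126  52^5=115
  52^6=14  52^7=100  52^8=19  52^9=46  52^10=37  52^11=40
  52^12=39  52^13=144  52^14=109  52^15=16  52^16=47  52^17=89
  52^18=75  52^19=132  52^20=113  52^21=67  52^22=30  52^23=147
  52^24=108  52^25=121  52^26=12  52^27=153  52^28=106  52^29=17
  52^30=99  52^31=124  52^32=11  52^33=101  52^34=71  52^35=81
So 52^35 ≡ 81 (mod 157), giving x = 35.

35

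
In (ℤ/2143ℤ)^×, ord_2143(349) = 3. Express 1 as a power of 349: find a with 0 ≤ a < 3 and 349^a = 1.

Successive powers of 349 modulo 2143:
  349^0=1
So 349^0 ≡ 1 (mod 2143), giving a = 0.

0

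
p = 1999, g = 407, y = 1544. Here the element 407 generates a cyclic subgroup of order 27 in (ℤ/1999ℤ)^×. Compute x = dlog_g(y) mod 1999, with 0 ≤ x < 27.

25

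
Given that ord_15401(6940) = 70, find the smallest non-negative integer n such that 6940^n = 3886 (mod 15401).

Baby-step giant-step with m = ceil(sqrt(70)) = 9.
Baby table (6940^j mod 15401 for j=0..8):
  0:1  1:6940  2:4673  3:11515  4:13712  5:13902  6:8016  7:2628
  8:3536
Giant step factor: 6940^(-9) ≡ 10213 (mod 15401).
Scan 3886·10213^i mod 15401 for i = 0, 1, …:
  i=0: 3886   i=1: 14742   i=2: 15271   i=3: 12197
  i=4: 4673
Match at i=4, j=2: n = 4·9 + 2 = 38.

38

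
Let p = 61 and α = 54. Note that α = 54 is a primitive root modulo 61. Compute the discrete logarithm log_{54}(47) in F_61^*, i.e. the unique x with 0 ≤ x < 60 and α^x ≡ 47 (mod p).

20

Successive powers of 54 modulo 61:
  54^0=1  54^1=54  54^2=49  54^3=23  54^4=22  54^5=29
  54^6=41  54^7=18  54^8=57  54^9=28  54^10=48  54^11=30
  54^12=34  54^13=6  54^14=19  54^15=50  54^16=16  54^17=10
  54^18=52  54^19=2  54^20=47
So 54^20 ≡ 47 (mod 61), giving x = 20.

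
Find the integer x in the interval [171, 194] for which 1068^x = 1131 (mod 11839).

189

Compute 1068^171 mod 11839 = 953, then multiply by 1068 repeatedly:
  1068^171=953  1068^172=11489  1068^173=5048  1068^174=4519  1068^175=7819
  1068^176=4197  1068^177=7254  1068^178=4566  1068^179=10659  1068^180=6533
  1068^181=4073  1068^182=5051  1068^183=7723  1068^184=8220  1068^185=6261
  1068^186=9552  1068^187=8157  1068^188=10011  1068^189=1131
Found 1131 at exponent 189.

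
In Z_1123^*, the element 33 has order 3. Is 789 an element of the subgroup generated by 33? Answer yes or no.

no

789 ∈ ⟨33⟩ iff 789^3 ≡ 1 (mod 1123), since |⟨33⟩| = 3.
789^3 mod 1123 = 313.
Since 313 ≠ 1, 789 does not lie in the subgroup.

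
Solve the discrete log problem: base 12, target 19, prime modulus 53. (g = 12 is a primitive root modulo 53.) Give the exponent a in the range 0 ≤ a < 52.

Baby-step giant-step with m = ceil(sqrt(52)) = 8.
Baby table (12^j mod 53 for j=0..7):
  0:1  1:12  2:38  3:32  4:13  5:50  6:17  7:45
Giant step factor: 12^(-8) ≡ 16 (mod 53).
Scan 19·16^i mod 53 for i = 0, 1, …:
  i=0: 19   i=1: 39   i=2: 41   i=3: 20
  i=4: 2   i=5: 32
Match at i=5, j=3: a = 5·8 + 3 = 43.

43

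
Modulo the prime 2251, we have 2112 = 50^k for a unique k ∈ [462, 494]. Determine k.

Compute 50^462 mod 2251 = 2249, then multiply by 50 repeatedly:
  50^462=2249  50^463=2151  50^464=1753  50^465=2112
Found 2112 at exponent 465.

465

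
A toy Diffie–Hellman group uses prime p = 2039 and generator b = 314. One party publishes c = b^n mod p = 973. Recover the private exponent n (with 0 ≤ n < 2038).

Baby-step giant-step with m = ceil(sqrt(2038)) = 46.
Baby table (314^j mod 2039 for j=0..45):
  0:1  1:314  2:724  3:1007  4:153  5:1145  6:666  7:1146
  8:980  9:1870  10:1987  11:2023  12:1093  13:650  14:200  15:1630
  16:31  17:1578  18:15  19:632  20:665  21:832  22:256  23:863
  24:1834  25:878  26:427  27:1543  28:1259  29:1799  30:83  31:1594
  32:961  33:2021  34:465  35:1241  36:225  37:1324  38:1819  39:246
  40:1801  41:711  42:1003  43:936  44:288  45:716
Giant step factor: 314^(-46) ≡ 1997 (mod 2039).
Scan 973·1997^i mod 2039 for i = 0, 1, …:
  i=0: 973   i=1: 1953   i=2: 1573   i=3: 1221
  i=4: 1732   i=5: 660   i=6: 826   i=7: 2010
  i=8: 1218   i=9: 1858     …   i=41: 264
  i=42: 1146
Match at i=42, j=7: n = 42·46 + 7 = 1939.

1939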